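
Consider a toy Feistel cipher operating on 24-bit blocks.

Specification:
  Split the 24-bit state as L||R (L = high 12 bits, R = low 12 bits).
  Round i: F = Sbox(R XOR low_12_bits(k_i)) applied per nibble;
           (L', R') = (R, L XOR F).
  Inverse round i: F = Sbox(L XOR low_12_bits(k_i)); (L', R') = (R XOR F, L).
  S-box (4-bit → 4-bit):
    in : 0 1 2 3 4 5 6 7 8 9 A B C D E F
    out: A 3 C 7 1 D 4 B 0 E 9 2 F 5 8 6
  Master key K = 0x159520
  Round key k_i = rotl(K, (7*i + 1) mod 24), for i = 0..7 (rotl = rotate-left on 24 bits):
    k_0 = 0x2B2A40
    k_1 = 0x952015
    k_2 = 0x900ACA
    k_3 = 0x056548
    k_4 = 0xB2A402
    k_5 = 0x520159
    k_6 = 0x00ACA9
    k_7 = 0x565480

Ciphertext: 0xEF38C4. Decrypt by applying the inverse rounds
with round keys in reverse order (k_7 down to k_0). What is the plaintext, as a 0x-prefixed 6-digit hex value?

0xE3804C

s_0 = ciphertext = 0xEF38C4
s_1 = InvRound(s_0, k_7) = 0x173EF3
s_2 = InvRound(s_1, k_6) = 0xBAA173
s_3 = InvRound(s_2, k_5) = 0x814BAA
s_4 = InvRound(s_3, k_4) = 0x49E814
s_5 = InvRound(s_4, k_3) = 0xB4049E
s_6 = InvRound(s_5, k_2) = 0x797B40
s_7 = InvRound(s_6, k_1) = 0x04C797
s_8 = InvRound(s_7, k_0) = 0xE3804C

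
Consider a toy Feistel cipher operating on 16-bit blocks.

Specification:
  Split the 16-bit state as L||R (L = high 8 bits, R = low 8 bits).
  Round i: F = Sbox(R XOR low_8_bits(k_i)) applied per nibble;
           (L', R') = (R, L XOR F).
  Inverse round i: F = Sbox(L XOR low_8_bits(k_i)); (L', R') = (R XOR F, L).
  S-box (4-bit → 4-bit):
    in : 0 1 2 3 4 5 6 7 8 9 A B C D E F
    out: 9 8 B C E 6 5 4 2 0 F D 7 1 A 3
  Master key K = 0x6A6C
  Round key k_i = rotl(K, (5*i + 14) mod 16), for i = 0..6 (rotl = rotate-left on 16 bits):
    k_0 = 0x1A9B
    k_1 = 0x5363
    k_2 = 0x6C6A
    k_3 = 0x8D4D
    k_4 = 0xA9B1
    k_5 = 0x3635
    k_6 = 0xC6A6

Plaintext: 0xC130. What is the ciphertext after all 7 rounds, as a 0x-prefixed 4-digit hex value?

0x1EE1

s_0 = plaintext = 0xC130
s_1 = Round(s_0, k_0) = 0x303C
s_2 = Round(s_1, k_1) = 0x3C53
s_3 = Round(s_2, k_2) = 0x53FC
s_4 = Round(s_3, k_3) = 0xFC8B
s_5 = Round(s_4, k_4) = 0x8B33
s_6 = Round(s_5, k_5) = 0x331E
s_7 = Round(s_6, k_6) = 0x1EE1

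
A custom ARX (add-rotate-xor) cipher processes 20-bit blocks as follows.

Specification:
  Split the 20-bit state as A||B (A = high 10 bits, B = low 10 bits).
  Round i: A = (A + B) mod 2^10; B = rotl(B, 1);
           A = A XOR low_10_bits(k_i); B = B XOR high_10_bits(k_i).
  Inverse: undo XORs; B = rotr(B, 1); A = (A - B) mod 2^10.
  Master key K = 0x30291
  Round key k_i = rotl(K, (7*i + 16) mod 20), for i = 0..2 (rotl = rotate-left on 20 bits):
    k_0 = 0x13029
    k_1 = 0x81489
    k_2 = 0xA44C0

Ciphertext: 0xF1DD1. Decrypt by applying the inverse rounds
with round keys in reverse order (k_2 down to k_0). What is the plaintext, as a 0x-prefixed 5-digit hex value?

0x199CF

s_0 = ciphertext = 0xF1DD1
s_1 = InvRound(s_0, k_2) = 0x59DA0
s_2 = InvRound(s_1, k_1) = 0x873D2
s_3 = InvRound(s_2, k_0) = 0x199CF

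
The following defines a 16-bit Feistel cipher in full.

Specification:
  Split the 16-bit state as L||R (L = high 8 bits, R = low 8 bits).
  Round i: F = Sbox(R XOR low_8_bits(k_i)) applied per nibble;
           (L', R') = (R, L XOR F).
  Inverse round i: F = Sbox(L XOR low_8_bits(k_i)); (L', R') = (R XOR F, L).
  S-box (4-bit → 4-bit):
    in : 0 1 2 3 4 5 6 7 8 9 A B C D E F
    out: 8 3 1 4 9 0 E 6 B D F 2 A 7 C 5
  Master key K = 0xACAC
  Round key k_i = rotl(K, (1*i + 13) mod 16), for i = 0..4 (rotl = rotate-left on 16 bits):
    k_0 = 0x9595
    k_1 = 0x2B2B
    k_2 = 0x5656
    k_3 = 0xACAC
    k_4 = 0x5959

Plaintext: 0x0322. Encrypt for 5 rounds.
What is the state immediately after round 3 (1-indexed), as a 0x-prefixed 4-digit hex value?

s_0 = plaintext = 0x0322
s_1 = Round(s_0, k_0) = 0x2225
s_2 = Round(s_1, k_1) = 0x25AE
s_3 = Round(s_2, k_2) = 0xAE7E
s_4 = Round(s_3, k_3) = 0x7EDF
s_5 = Round(s_4, k_4) = 0xDFC0

0xAE7E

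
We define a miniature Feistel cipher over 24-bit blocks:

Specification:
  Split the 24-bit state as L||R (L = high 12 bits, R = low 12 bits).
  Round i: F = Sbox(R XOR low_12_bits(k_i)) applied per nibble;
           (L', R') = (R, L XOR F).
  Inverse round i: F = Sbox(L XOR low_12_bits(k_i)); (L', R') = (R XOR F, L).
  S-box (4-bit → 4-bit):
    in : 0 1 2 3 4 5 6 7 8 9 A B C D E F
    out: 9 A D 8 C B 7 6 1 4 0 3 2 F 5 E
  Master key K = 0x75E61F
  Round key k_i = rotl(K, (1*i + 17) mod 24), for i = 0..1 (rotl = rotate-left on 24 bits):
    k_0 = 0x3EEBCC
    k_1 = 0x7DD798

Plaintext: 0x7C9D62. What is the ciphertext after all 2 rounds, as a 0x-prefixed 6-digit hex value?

s_0 = plaintext = 0x7C9D62
s_1 = Round(s_0, k_0) = 0xD620CC
s_2 = Round(s_1, k_1) = 0x0CCBDE

0x0CCBDE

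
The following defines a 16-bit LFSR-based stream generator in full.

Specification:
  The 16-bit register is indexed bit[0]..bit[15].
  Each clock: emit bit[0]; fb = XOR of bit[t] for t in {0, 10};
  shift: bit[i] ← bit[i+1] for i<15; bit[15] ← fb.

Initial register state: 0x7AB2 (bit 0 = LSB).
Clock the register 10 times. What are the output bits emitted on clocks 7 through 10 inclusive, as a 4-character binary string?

0101

reg_0 = 0x7AB2
clock 1: out=0, reg = 0x3D59
clock 2: out=1, reg = 0x1EAC
clock 3: out=0, reg = 0x8F56
clock 4: out=0, reg = 0xC7AB
clock 5: out=1, reg = 0x63D5
clock 6: out=1, reg = 0xB1EA
clock 7: out=0, reg = 0x58F5
clock 8: out=1, reg = 0xAC7A
clock 9: out=0, reg = 0xD63D
clock 10: out=1, reg = 0x6B1E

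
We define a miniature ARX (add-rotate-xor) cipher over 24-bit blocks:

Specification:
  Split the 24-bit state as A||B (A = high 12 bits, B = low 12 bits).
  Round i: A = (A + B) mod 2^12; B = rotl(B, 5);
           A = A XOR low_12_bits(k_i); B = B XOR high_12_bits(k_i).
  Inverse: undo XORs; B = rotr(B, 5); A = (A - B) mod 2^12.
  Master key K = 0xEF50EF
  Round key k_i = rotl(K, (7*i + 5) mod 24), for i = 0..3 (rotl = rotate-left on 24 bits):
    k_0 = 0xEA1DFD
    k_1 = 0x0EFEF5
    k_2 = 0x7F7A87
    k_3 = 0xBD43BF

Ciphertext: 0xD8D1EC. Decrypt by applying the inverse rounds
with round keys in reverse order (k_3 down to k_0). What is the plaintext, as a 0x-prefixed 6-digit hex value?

0x1E5E3D

s_0 = ciphertext = 0xD8D1EC
s_1 = InvRound(s_0, k_3) = 0x1E1C51
s_2 = InvRound(s_1, k_2) = 0x80935D
s_3 = InvRound(s_2, k_1) = 0xDDF91D
s_4 = InvRound(s_3, k_0) = 0x1E5E3D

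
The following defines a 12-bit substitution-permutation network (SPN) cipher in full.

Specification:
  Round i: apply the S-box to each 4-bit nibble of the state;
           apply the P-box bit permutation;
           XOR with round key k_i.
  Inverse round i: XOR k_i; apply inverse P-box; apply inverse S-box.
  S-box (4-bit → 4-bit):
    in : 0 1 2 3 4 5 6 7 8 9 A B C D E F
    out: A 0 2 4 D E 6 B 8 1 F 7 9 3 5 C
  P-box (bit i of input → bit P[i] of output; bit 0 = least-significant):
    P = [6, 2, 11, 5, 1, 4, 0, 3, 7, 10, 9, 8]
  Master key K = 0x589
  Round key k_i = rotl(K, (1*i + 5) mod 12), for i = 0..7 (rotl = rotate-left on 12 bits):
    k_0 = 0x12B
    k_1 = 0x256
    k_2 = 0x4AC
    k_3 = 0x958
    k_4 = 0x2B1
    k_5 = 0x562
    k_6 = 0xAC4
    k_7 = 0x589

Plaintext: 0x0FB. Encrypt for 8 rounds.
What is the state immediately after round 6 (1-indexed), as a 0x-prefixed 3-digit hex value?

0xEB4

s_0 = plaintext = 0x0FB
s_1 = Round(s_0, k_0) = 0xC66
s_2 = Round(s_1, k_1) = 0xBC3
s_3 = Round(s_2, k_2) = 0xA26
s_4 = Round(s_3, k_3) = 0x6CC
s_5 = Round(s_4, k_4) = 0x4DB
s_6 = Round(s_5, k_5) = 0xEB4
s_7 = Round(s_6, k_6) = 0x037
s_8 = Round(s_7, k_7) = 0x0EC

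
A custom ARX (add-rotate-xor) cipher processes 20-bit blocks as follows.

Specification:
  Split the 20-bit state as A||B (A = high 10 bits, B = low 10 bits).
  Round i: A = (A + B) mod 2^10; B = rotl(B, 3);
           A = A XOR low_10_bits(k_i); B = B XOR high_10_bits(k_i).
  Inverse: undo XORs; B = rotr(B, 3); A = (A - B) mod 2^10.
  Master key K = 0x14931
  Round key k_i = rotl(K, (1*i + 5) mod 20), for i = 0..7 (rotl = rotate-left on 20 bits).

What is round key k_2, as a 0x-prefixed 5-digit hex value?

0x4988A

K = 0x14931
k_0 = rotl(K, (1*0+5) mod 20) = rotl(K, 5) = 0x92622
k_1 = rotl(K, (1*1+5) mod 20) = rotl(K, 6) = 0x24C45
k_2 = rotl(K, (1*2+5) mod 20) = rotl(K, 7) = 0x4988A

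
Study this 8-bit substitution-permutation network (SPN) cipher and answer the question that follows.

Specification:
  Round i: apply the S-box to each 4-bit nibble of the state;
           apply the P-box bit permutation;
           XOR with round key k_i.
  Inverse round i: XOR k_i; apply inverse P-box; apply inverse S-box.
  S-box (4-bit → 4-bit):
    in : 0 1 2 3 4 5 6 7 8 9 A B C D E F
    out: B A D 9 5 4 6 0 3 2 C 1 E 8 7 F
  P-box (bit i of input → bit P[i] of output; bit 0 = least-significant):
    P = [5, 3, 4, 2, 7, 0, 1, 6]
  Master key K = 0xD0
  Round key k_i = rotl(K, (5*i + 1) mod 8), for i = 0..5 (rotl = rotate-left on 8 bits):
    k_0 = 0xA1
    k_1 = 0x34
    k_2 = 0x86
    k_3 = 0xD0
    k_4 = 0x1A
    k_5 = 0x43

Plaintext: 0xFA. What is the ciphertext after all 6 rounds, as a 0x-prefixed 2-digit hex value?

0x04

s_0 = plaintext = 0xFA
s_1 = Round(s_0, k_0) = 0x76
s_2 = Round(s_1, k_1) = 0x2C
s_3 = Round(s_2, k_2) = 0x58
s_4 = Round(s_3, k_3) = 0xFA
s_5 = Round(s_4, k_4) = 0xCD
s_6 = Round(s_5, k_5) = 0x04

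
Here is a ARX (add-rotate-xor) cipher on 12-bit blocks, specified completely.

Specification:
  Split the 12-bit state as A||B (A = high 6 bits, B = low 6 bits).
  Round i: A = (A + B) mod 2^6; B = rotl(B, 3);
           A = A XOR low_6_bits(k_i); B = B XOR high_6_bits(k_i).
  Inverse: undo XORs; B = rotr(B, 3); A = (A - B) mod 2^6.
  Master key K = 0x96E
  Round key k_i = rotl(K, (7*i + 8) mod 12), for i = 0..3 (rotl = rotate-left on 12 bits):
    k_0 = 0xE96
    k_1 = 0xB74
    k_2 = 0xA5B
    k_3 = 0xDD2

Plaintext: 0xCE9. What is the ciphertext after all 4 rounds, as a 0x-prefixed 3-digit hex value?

s_0 = plaintext = 0xCE9
s_1 = Round(s_0, k_0) = 0x2B7
s_2 = Round(s_1, k_1) = 0xD53
s_3 = Round(s_2, k_2) = 0x4F3
s_4 = Round(s_3, k_3) = 0x529

0x529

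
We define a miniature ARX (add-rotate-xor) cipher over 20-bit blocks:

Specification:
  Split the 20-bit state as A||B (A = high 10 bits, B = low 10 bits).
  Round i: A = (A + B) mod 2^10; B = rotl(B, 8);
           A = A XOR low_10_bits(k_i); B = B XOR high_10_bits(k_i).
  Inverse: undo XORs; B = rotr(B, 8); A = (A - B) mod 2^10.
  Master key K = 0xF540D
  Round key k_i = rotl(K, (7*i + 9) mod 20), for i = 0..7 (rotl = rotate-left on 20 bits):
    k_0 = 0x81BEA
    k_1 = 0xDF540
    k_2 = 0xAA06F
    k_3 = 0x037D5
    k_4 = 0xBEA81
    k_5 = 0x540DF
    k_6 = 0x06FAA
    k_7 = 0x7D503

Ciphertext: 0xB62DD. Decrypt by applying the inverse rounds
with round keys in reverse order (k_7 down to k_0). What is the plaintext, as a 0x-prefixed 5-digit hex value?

s_0 = ciphertext = 0xB62DD
s_1 = InvRound(s_0, k_7) = 0xCE0A3
s_2 = InvRound(s_1, k_6) = 0x6CAE0
s_3 = InvRound(s_2, k_5) = 0xAAAC3
s_4 = InvRound(s_3, k_4) = 0xD1CE4
s_5 = InvRound(s_4, k_3) = 0x3BBA4
s_6 = InvRound(s_5, k_2) = 0x14031
s_7 = InvRound(s_6, k_1) = 0xF7533
s_8 = InvRound(s_7, k_0) = 0xD80D7

0xD80D7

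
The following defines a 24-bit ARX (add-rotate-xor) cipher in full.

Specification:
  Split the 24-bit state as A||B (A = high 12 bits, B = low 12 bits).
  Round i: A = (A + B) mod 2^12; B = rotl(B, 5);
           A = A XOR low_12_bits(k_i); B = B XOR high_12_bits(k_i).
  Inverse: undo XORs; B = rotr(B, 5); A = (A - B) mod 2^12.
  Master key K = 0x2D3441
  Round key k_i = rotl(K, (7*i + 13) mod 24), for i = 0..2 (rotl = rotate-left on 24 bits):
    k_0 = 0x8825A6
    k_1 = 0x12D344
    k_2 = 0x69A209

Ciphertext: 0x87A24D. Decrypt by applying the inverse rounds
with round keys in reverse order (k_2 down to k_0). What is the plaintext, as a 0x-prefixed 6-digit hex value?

0x6A9B6A

s_0 = ciphertext = 0x87A24D
s_1 = InvRound(s_0, k_2) = 0xECDBA6
s_2 = InvRound(s_1, k_1) = 0x7B55D4
s_3 = InvRound(s_2, k_0) = 0x6A9B6A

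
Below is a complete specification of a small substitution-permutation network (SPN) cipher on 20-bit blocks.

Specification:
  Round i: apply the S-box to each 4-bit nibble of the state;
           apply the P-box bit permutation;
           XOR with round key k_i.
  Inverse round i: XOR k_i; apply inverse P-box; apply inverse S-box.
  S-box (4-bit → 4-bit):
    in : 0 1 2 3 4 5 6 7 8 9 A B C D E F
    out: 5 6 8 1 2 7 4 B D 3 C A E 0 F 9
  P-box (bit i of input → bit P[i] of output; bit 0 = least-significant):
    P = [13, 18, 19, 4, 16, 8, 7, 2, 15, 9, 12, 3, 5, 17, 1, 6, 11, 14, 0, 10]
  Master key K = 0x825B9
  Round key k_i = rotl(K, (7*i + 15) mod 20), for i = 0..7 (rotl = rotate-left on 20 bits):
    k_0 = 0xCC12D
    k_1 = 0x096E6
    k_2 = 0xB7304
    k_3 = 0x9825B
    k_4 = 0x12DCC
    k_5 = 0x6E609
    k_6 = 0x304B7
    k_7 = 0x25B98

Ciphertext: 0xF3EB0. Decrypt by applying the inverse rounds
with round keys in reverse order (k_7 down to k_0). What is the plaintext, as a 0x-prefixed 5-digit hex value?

0xFA70B

s_0 = ciphertext = 0xF3EB0
s_1 = InvRound(s_0, k_7) = 0xB3295
s_2 = InvRound(s_1, k_6) = 0x201D0
s_3 = InvRound(s_2, k_5) = 0xC2717
s_4 = InvRound(s_3, k_4) = 0x0AB0C
s_5 = InvRound(s_4, k_3) = 0x0AD78
s_6 = InvRound(s_5, k_2) = 0x77EFA
s_7 = InvRound(s_6, k_1) = 0x94FF7
s_8 = InvRound(s_7, k_0) = 0xFA70B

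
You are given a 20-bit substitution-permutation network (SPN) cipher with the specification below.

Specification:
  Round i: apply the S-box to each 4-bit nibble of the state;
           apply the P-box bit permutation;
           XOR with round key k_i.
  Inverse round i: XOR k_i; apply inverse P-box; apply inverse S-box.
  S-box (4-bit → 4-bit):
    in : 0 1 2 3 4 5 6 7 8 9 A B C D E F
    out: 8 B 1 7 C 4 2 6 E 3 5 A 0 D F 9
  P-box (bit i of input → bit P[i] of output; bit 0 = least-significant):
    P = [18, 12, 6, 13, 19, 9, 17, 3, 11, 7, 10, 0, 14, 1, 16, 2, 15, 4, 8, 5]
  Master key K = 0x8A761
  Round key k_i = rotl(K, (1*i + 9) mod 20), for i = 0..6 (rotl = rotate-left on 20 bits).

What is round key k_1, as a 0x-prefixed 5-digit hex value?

0xD8629

K = 0x8A761
k_0 = rotl(K, (1*0+9) mod 20) = rotl(K, 9) = 0xEC314
k_1 = rotl(K, (1*1+9) mod 20) = rotl(K, 10) = 0xD8629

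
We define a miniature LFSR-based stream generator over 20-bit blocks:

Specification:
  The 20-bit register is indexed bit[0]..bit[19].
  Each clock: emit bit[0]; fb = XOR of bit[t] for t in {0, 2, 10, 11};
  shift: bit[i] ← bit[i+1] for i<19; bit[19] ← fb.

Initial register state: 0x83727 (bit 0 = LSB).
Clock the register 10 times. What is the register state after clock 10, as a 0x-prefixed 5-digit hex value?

0xF960D

reg_0 = 0x83727
clock 1: out=1, reg = 0xC1B93
clock 2: out=1, reg = 0x60DC9
clock 3: out=1, reg = 0xB06E4
clock 4: out=0, reg = 0x58372
clock 5: out=0, reg = 0x2C1B9
clock 6: out=1, reg = 0x960DC
clock 7: out=0, reg = 0xCB06E
clock 8: out=0, reg = 0xE5837
clock 9: out=1, reg = 0xF2C1B
clock 10: out=1, reg = 0xF960D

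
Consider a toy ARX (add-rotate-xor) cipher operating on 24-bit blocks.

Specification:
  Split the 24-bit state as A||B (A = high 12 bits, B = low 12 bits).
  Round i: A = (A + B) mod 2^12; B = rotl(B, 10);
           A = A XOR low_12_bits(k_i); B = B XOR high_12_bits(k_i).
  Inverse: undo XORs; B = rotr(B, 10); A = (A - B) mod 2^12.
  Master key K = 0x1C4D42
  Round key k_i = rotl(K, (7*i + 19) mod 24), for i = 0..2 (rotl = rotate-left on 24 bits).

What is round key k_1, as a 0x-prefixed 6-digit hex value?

K = 0x1C4D42
k_0 = rotl(K, (7*0+19) mod 24) = rotl(K, 19) = 0x10E26A
k_1 = rotl(K, (7*1+19) mod 24) = rotl(K, 2) = 0x713508

0x713508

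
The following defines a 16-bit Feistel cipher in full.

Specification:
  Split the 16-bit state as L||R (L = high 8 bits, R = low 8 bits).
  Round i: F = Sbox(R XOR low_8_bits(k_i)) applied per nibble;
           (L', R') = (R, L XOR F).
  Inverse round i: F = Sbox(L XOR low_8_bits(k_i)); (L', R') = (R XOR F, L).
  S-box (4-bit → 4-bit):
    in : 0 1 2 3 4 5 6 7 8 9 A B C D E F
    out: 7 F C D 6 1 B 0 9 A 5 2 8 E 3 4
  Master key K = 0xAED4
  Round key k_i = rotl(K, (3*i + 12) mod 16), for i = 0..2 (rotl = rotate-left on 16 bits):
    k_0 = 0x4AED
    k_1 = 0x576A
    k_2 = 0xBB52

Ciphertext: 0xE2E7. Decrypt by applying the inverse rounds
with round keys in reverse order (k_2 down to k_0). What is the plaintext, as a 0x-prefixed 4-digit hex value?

0xD5B7

s_0 = ciphertext = 0xE2E7
s_1 = InvRound(s_0, k_2) = 0xC0E2
s_2 = InvRound(s_1, k_1) = 0xB7C0
s_3 = InvRound(s_2, k_0) = 0xD5B7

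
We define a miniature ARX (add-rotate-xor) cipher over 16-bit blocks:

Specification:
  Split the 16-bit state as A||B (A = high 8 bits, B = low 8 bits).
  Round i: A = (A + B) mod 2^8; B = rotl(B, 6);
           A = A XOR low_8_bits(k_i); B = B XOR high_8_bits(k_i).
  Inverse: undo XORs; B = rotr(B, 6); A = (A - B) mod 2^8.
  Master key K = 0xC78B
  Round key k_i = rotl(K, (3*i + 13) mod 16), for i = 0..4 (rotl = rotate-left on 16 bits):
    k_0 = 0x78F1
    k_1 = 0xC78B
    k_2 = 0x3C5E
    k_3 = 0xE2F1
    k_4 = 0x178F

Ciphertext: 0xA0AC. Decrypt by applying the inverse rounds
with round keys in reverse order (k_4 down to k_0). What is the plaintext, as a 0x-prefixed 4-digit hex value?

s_0 = ciphertext = 0xA0AC
s_1 = InvRound(s_0, k_4) = 0x41EE
s_2 = InvRound(s_1, k_3) = 0x8030
s_3 = InvRound(s_2, k_2) = 0xAE30
s_4 = InvRound(s_3, k_1) = 0x46DF
s_5 = InvRound(s_4, k_0) = 0x199E

0x199E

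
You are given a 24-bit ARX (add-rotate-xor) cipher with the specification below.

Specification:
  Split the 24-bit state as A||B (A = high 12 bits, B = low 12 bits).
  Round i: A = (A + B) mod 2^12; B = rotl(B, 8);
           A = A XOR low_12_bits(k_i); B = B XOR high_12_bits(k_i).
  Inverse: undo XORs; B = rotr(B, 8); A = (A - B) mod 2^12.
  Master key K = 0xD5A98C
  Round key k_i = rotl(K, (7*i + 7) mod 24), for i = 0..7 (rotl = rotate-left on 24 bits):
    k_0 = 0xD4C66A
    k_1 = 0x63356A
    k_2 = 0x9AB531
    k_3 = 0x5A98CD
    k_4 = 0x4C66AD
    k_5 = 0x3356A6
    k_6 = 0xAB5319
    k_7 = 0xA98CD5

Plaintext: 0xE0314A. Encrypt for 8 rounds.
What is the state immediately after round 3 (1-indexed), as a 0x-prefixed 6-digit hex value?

s_0 = plaintext = 0xE0314A
s_1 = Round(s_0, k_0) = 0x927758
s_2 = Round(s_1, k_1) = 0x515E46
s_3 = Round(s_2, k_2) = 0x66AF4F
s_4 = Round(s_3, k_3) = 0xD74A5D
s_5 = Round(s_4, k_4) = 0x17C963
s_6 = Round(s_5, k_5) = 0xC790A3
s_7 = Round(s_6, k_6) = 0xE059BF
s_8 = Round(s_7, k_7) = 0xB11503

0x66AF4F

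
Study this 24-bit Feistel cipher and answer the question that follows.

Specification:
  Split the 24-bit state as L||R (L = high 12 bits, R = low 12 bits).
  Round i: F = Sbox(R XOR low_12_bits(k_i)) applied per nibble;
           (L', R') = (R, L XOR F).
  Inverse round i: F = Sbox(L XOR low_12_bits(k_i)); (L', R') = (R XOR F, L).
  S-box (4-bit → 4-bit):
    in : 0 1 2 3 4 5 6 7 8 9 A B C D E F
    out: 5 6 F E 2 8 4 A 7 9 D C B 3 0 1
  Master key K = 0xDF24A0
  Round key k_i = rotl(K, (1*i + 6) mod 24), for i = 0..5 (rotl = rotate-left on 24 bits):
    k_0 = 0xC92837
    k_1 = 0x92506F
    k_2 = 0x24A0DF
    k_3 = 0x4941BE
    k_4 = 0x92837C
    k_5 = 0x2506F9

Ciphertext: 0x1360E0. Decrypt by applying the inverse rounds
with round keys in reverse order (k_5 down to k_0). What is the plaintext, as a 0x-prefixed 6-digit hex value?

0x715775

s_0 = ciphertext = 0x1360E0
s_1 = InvRound(s_0, k_5) = 0xA51136
s_2 = InvRound(s_1, k_4) = 0x8C5A51
s_3 = InvRound(s_2, k_3) = 0x3FD8C5
s_4 = InvRound(s_3, k_2) = 0x63A3FD
s_5 = InvRound(s_4, k_1) = 0x77563A
s_6 = InvRound(s_5, k_0) = 0x715775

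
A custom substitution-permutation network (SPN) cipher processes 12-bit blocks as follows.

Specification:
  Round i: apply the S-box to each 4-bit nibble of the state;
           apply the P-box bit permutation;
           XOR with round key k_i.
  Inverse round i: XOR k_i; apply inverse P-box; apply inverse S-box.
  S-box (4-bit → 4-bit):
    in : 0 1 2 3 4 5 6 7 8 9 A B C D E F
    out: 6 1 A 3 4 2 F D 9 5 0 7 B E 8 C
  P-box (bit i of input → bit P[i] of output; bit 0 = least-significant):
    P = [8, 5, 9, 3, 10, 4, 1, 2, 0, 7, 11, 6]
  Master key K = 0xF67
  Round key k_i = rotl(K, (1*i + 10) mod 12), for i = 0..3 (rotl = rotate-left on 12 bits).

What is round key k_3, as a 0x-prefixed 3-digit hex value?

0xECF

K = 0xF67
k_0 = rotl(K, (1*0+10) mod 12) = rotl(K, 10) = 0xFD9
k_1 = rotl(K, (1*1+10) mod 12) = rotl(K, 11) = 0xFB3
k_2 = rotl(K, (1*2+10) mod 12) = rotl(K, 0) = 0xF67
k_3 = rotl(K, (1*3+10) mod 12) = rotl(K, 1) = 0xECF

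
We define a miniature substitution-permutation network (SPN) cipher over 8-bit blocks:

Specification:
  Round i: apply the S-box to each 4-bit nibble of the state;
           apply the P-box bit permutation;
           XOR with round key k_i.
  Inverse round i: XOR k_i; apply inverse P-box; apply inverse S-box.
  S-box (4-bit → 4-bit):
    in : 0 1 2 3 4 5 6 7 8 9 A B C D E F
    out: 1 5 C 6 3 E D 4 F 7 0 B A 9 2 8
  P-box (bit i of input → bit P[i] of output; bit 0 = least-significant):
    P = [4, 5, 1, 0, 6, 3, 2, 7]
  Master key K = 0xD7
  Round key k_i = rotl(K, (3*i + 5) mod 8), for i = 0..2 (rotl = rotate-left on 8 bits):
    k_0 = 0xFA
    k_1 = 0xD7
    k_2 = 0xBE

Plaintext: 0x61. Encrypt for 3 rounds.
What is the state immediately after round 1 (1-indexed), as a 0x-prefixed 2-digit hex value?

s_0 = plaintext = 0x61
s_1 = Round(s_0, k_0) = 0x2C
s_2 = Round(s_1, k_1) = 0x72
s_3 = Round(s_2, k_2) = 0xB9

0x2C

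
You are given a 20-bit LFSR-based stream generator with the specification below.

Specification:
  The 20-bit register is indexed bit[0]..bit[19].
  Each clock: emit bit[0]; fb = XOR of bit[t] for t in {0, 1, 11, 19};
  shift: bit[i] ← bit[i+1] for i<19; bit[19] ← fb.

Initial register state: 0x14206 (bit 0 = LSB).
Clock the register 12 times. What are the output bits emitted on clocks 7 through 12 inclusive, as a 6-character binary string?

000100

reg_0 = 0x14206
clock 1: out=0, reg = 0x8A103
clock 2: out=1, reg = 0xC5081
clock 3: out=1, reg = 0x62840
clock 4: out=0, reg = 0xB1420
clock 5: out=0, reg = 0xD8A10
clock 6: out=0, reg = 0x6C508
clock 7: out=0, reg = 0x36284
clock 8: out=0, reg = 0x1B142
clock 9: out=0, reg = 0x8D8A1
clock 10: out=1, reg = 0xC6C50
clock 11: out=0, reg = 0x63628
clock 12: out=0, reg = 0x31B14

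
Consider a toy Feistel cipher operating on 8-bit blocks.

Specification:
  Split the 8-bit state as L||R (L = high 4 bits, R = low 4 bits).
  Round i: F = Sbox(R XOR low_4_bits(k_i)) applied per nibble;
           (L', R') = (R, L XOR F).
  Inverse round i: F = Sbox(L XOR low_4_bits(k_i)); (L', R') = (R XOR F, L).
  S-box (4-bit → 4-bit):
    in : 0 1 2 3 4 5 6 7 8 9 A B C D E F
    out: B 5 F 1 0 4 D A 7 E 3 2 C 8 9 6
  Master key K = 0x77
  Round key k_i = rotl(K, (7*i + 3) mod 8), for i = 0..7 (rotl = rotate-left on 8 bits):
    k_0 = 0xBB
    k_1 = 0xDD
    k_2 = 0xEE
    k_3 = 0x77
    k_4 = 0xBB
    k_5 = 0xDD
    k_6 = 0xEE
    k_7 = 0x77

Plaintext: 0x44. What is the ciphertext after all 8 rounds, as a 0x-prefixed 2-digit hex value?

0x84

s_0 = plaintext = 0x44
s_1 = Round(s_0, k_0) = 0x42
s_2 = Round(s_1, k_1) = 0x22
s_3 = Round(s_2, k_2) = 0x2E
s_4 = Round(s_3, k_3) = 0xEC
s_5 = Round(s_4, k_4) = 0xC4
s_6 = Round(s_5, k_5) = 0x42
s_7 = Round(s_6, k_6) = 0x28
s_8 = Round(s_7, k_7) = 0x84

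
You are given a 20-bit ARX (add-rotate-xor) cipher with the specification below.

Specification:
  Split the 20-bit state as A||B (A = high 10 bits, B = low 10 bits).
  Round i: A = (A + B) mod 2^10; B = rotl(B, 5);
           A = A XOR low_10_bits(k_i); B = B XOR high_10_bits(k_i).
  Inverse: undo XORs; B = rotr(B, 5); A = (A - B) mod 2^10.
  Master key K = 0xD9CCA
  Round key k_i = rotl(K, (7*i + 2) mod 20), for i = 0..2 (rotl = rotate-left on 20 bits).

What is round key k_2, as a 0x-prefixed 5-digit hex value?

0xAD9CC

K = 0xD9CCA
k_0 = rotl(K, (7*0+2) mod 20) = rotl(K, 2) = 0x6732B
k_1 = rotl(K, (7*1+2) mod 20) = rotl(K, 9) = 0x995B3
k_2 = rotl(K, (7*2+2) mod 20) = rotl(K, 16) = 0xAD9CC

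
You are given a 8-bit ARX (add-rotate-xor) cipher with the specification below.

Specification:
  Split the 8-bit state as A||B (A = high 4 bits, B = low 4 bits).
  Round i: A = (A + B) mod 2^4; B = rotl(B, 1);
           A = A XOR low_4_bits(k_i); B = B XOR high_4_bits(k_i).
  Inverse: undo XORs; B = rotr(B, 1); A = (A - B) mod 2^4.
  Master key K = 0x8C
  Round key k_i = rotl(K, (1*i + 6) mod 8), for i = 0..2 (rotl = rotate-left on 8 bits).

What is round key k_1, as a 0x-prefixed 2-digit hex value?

K = 0x8C
k_0 = rotl(K, (1*0+6) mod 8) = rotl(K, 6) = 0x23
k_1 = rotl(K, (1*1+6) mod 8) = rotl(K, 7) = 0x46

0x46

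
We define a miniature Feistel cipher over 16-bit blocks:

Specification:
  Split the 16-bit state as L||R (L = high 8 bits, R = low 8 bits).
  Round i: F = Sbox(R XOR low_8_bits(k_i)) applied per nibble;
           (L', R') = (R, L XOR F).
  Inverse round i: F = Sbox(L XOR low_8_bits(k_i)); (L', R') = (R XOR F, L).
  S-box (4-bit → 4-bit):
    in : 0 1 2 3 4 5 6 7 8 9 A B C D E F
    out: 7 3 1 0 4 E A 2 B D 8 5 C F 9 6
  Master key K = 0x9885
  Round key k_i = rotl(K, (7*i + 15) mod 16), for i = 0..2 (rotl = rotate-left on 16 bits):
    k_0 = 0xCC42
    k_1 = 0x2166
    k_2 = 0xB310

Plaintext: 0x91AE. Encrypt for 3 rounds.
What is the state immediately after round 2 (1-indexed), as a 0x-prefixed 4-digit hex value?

s_0 = plaintext = 0x91AE
s_1 = Round(s_0, k_0) = 0xAE0D
s_2 = Round(s_1, k_1) = 0x0D0B
s_3 = Round(s_2, k_2) = 0x0B38

0x0D0B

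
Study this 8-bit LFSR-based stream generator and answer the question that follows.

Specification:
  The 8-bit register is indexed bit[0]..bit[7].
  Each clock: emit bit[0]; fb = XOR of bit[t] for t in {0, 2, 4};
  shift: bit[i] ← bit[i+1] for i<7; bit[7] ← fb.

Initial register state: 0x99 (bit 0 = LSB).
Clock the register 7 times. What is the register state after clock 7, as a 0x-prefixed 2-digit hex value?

reg_0 = 0x99
clock 1: out=1, reg = 0x4C
clock 2: out=0, reg = 0xA6
clock 3: out=0, reg = 0xD3
clock 4: out=1, reg = 0x69
clock 5: out=1, reg = 0xB4
clock 6: out=0, reg = 0x5A
clock 7: out=0, reg = 0xAD

0xAD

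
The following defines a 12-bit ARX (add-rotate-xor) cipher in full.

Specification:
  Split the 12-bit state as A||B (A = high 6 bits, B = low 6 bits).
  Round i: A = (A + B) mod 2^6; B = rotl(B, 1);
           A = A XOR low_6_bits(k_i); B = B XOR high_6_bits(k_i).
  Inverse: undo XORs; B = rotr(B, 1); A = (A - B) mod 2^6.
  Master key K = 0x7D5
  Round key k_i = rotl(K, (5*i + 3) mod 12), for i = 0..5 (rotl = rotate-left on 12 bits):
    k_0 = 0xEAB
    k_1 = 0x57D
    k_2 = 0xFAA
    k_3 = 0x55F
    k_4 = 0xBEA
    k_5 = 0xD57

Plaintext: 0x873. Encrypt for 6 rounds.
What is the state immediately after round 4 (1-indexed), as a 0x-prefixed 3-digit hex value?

s_0 = plaintext = 0x873
s_1 = Round(s_0, k_0) = 0xFDD
s_2 = Round(s_1, k_1) = 0x86F
s_3 = Round(s_2, k_2) = 0xEA1
s_4 = Round(s_3, k_3) = 0x116
s_5 = Round(s_4, k_4) = 0xC03
s_6 = Round(s_5, k_5) = 0x933

0x116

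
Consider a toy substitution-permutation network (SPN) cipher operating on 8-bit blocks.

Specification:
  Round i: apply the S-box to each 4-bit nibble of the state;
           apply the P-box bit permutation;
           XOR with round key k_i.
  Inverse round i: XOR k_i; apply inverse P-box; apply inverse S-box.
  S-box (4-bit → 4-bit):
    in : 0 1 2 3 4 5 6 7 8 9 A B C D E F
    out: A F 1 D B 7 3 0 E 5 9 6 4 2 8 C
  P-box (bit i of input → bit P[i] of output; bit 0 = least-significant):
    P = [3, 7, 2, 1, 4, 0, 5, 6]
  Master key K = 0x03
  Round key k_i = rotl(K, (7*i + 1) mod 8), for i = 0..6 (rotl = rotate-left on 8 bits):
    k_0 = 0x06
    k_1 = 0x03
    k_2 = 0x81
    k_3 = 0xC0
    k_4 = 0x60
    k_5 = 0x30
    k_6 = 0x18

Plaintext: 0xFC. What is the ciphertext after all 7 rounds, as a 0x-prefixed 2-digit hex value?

0x43

s_0 = plaintext = 0xFC
s_1 = Round(s_0, k_0) = 0x62
s_2 = Round(s_1, k_1) = 0x1A
s_3 = Round(s_2, k_2) = 0xFA
s_4 = Round(s_3, k_3) = 0xAA
s_5 = Round(s_4, k_4) = 0x3A
s_6 = Round(s_5, k_5) = 0x4A
s_7 = Round(s_6, k_6) = 0x43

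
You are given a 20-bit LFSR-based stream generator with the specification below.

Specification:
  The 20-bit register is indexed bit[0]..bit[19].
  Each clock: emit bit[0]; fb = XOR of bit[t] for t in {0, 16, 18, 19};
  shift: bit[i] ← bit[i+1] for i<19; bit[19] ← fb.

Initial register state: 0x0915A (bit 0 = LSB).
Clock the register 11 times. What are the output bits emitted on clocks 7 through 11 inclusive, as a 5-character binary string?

reg_0 = 0x0915A
clock 1: out=0, reg = 0x048AD
clock 2: out=1, reg = 0x82456
clock 3: out=0, reg = 0xC122B
clock 4: out=1, reg = 0xE0915
clock 5: out=1, reg = 0xF048A
clock 6: out=0, reg = 0xF8245
clock 7: out=1, reg = 0x7C122
clock 8: out=0, reg = 0x3E091
clock 9: out=1, reg = 0x1F048
clock 10: out=0, reg = 0x8F824
clock 11: out=0, reg = 0xC7C12

10100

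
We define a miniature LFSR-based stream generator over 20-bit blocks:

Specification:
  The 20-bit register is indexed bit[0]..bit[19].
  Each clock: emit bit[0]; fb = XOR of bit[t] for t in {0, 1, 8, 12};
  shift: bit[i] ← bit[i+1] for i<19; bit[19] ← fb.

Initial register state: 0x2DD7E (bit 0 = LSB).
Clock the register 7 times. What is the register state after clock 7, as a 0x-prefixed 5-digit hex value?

0x625BA

reg_0 = 0x2DD7E
clock 1: out=0, reg = 0x96EBF
clock 2: out=1, reg = 0x4B75F
clock 3: out=1, reg = 0x25BAF
clock 4: out=1, reg = 0x12DD7
clock 5: out=1, reg = 0x896EB
clock 6: out=1, reg = 0xC4B75
clock 7: out=1, reg = 0x625BA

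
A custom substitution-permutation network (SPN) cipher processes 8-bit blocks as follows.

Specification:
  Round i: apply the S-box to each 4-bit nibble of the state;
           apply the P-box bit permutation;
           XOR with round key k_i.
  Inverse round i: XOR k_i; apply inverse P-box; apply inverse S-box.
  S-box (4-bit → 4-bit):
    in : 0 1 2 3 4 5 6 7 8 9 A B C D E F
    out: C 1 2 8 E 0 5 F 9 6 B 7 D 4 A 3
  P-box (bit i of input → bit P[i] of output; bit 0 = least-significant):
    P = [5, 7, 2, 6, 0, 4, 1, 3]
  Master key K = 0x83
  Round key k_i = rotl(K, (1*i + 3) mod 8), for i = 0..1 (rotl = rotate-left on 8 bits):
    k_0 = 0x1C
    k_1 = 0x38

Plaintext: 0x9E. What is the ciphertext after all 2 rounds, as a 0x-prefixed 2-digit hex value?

0xF3

s_0 = plaintext = 0x9E
s_1 = Round(s_0, k_0) = 0xCE
s_2 = Round(s_1, k_1) = 0xF3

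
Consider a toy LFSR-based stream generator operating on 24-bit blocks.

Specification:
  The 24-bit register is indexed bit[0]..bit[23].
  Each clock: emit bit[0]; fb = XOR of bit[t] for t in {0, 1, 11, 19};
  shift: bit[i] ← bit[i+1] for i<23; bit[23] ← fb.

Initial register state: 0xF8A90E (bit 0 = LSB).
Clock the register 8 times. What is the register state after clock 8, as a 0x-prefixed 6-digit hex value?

reg_0 = 0xF8A90E
clock 1: out=0, reg = 0xFC5487
clock 2: out=1, reg = 0xFE2A43
clock 3: out=1, reg = 0x7F1521
clock 4: out=1, reg = 0x3F8A90
clock 5: out=0, reg = 0x1FC548
clock 6: out=0, reg = 0x8FE2A4
clock 7: out=0, reg = 0xC7F152
clock 8: out=0, reg = 0xE3F8A9

0xE3F8A9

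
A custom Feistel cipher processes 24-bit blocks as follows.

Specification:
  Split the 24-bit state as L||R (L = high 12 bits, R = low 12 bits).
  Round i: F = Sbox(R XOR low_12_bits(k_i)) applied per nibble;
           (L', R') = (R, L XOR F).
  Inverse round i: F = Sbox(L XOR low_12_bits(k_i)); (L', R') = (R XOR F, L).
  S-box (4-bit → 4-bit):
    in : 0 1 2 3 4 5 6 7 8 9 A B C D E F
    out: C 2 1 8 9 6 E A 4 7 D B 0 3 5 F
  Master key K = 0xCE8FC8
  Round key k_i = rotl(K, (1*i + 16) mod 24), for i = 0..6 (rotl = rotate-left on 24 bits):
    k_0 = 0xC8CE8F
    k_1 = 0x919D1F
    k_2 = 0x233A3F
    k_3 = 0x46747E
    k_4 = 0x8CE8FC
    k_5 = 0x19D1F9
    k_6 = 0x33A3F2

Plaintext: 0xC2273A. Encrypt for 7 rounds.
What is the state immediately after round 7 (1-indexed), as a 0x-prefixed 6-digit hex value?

0x4892BB

s_0 = plaintext = 0xC2273A
s_1 = Round(s_0, k_0) = 0x73AB94
s_2 = Round(s_1, k_1) = 0xB94971
s_3 = Round(s_2, k_2) = 0x971301
s_4 = Round(s_3, k_3) = 0x3013DE
s_5 = Round(s_4, k_4) = 0x3DE810
s_6 = Round(s_5, k_5) = 0x810489
s_7 = Round(s_6, k_6) = 0x4892BB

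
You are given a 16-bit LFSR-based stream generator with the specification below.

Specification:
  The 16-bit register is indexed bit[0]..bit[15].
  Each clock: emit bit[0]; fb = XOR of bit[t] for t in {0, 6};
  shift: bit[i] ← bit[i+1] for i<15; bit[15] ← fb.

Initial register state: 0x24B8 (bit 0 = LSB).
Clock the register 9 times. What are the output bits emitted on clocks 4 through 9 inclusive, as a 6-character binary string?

reg_0 = 0x24B8
clock 1: out=0, reg = 0x125C
clock 2: out=0, reg = 0x892E
clock 3: out=0, reg = 0x4497
clock 4: out=1, reg = 0xA24B
clock 5: out=1, reg = 0x5125
clock 6: out=1, reg = 0xA892
clock 7: out=0, reg = 0x5449
clock 8: out=1, reg = 0x2A24
clock 9: out=0, reg = 0x1512

111010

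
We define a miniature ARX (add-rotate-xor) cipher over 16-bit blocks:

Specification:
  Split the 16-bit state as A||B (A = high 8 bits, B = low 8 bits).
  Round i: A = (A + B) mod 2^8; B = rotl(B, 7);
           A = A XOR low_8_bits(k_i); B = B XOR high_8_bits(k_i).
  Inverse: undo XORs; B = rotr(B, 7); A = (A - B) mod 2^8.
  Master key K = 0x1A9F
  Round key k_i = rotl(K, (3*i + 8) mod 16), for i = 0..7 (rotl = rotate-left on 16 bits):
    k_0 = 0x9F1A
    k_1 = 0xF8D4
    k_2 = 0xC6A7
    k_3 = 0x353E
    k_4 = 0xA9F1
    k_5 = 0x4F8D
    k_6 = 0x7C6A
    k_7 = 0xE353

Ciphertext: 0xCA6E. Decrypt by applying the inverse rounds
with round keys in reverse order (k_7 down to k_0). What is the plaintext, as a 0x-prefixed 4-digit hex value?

s_0 = ciphertext = 0xCA6E
s_1 = InvRound(s_0, k_7) = 0x7E1B
s_2 = InvRound(s_1, k_6) = 0x46CE
s_3 = InvRound(s_2, k_5) = 0xC803
s_4 = InvRound(s_3, k_4) = 0xE455
s_5 = InvRound(s_4, k_3) = 0x1AC0
s_6 = InvRound(s_5, k_2) = 0xB10C
s_7 = InvRound(s_6, k_1) = 0x7CE9
s_8 = InvRound(s_7, k_0) = 0x7AEC

0x7AEC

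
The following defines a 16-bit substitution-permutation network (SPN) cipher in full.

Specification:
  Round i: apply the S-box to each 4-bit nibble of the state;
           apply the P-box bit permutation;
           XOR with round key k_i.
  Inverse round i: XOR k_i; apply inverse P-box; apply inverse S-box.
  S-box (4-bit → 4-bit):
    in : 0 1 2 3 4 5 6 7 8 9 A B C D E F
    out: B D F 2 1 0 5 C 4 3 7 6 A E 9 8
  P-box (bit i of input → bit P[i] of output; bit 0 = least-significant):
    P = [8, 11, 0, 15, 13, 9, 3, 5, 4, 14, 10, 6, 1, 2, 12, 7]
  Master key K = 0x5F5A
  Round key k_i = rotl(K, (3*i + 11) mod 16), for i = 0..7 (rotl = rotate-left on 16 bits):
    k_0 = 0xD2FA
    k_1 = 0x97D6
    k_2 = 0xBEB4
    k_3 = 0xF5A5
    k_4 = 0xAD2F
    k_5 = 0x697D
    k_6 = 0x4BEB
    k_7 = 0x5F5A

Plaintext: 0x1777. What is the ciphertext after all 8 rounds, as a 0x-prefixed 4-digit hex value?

s_0 = plaintext = 0x1777
s_1 = Round(s_0, k_0) = 0x4611
s_2 = Round(s_1, k_1) = 0x32ED
s_3 = Round(s_2, k_2) = 0x52C1
s_4 = Round(s_3, k_3) = 0x32D4
s_5 = Round(s_4, k_4) = 0xEA53
s_6 = Round(s_5, k_5) = 0x25EF
s_7 = Round(s_6, k_6) = 0xFB4D
s_8 = Round(s_7, k_7) = 0xB3DB

0xB3DB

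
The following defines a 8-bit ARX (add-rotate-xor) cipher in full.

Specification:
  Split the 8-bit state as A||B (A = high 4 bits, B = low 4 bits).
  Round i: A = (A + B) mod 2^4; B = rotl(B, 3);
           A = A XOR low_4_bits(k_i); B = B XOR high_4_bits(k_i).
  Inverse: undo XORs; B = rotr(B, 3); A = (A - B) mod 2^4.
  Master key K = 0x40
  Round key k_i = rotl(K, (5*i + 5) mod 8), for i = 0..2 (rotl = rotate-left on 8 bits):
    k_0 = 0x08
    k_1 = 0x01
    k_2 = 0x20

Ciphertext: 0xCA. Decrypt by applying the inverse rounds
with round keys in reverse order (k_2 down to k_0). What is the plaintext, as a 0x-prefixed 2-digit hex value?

0xC4

s_0 = ciphertext = 0xCA
s_1 = InvRound(s_0, k_2) = 0xB1
s_2 = InvRound(s_1, k_1) = 0x82
s_3 = InvRound(s_2, k_0) = 0xC4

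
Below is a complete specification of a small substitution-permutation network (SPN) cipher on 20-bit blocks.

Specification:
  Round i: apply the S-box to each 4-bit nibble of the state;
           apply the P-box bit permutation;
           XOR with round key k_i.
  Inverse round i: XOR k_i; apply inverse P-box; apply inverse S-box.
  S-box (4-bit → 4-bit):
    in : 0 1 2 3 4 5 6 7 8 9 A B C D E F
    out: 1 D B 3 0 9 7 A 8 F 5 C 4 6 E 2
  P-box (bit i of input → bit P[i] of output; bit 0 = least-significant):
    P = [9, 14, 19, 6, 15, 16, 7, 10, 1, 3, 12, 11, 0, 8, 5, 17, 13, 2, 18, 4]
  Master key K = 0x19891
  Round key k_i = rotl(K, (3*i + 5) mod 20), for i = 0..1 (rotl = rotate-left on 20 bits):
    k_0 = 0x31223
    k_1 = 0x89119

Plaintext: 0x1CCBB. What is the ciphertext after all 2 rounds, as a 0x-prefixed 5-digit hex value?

s_0 = plaintext = 0x1CCBB
s_1 = Round(s_0, k_0) = 0xF26D3
s_2 = Round(s_1, k_1) = 0xBC296

0xBC296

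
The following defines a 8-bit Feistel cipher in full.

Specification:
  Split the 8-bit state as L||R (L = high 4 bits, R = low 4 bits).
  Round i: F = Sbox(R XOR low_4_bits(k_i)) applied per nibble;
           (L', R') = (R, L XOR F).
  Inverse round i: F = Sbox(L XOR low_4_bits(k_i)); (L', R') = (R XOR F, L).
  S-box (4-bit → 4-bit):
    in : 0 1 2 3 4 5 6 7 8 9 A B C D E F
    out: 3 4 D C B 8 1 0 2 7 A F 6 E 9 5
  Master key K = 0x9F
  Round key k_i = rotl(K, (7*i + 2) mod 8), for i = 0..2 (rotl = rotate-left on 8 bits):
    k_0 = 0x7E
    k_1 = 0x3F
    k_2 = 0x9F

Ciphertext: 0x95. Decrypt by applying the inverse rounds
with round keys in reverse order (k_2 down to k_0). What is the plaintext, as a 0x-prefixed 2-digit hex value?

s_0 = ciphertext = 0x95
s_1 = InvRound(s_0, k_2) = 0x49
s_2 = InvRound(s_1, k_1) = 0x64
s_3 = InvRound(s_2, k_0) = 0x66

0x66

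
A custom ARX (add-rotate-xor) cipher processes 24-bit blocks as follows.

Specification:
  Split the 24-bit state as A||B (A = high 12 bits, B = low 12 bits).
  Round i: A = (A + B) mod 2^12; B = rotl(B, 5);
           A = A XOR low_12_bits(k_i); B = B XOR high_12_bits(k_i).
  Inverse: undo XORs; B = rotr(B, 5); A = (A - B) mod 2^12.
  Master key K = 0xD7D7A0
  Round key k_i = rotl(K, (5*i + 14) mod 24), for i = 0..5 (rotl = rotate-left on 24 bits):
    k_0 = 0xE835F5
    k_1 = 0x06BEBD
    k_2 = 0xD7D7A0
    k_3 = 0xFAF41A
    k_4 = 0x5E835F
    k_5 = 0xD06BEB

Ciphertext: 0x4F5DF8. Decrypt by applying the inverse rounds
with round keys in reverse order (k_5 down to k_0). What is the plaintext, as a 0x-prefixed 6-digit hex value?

s_0 = ciphertext = 0x4F5DF8
s_1 = InvRound(s_0, k_5) = 0x017F07
s_2 = InvRound(s_1, k_4) = 0xB717D7
s_3 = InvRound(s_2, k_3) = 0x328C43
s_4 = InvRound(s_3, k_2) = 0x57FF09
s_5 = InvRound(s_4, k_1) = 0xA4717B
s_6 = InvRound(s_5, k_0) = 0x333C7F

0x333C7F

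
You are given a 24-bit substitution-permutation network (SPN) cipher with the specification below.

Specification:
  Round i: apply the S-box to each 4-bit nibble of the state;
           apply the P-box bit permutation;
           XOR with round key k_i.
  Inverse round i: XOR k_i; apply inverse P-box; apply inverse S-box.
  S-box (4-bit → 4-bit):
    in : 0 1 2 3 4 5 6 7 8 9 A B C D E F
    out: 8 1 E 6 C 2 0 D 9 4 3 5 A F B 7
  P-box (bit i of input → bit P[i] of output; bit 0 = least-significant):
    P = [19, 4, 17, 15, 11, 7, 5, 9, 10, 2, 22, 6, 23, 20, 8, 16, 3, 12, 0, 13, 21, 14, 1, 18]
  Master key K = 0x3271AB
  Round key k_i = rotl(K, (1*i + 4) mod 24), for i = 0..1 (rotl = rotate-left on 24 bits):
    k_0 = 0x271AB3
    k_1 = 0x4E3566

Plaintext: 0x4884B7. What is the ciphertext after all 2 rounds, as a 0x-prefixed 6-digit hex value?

0xA85E8A

s_0 = plaintext = 0x4884B7
s_1 = Round(s_0, k_0) = 0xE8B2D9
s_2 = Round(s_1, k_1) = 0xA85E8A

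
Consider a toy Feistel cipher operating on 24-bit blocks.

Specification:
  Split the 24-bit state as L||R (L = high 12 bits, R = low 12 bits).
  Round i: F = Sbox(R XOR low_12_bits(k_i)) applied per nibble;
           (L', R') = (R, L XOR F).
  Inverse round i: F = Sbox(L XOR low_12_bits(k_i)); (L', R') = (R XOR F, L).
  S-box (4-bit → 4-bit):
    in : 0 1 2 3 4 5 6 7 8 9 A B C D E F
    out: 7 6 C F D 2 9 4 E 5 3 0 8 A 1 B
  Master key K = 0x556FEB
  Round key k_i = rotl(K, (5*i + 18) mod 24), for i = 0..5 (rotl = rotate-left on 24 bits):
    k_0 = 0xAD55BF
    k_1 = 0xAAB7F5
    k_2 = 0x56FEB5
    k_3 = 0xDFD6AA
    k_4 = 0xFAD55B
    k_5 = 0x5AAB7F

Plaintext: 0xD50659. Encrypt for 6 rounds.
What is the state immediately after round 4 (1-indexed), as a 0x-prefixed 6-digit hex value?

s_0 = plaintext = 0xD50659
s_1 = Round(s_0, k_0) = 0x659249
s_2 = Round(s_1, k_1) = 0x249451
s_3 = Round(s_2, k_2) = 0x451154
s_4 = Round(s_3, k_3) = 0x1540E0
s_5 = Round(s_4, k_4) = 0x0E0354
s_6 = Round(s_5, k_5) = 0x354E20

0x1540E0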